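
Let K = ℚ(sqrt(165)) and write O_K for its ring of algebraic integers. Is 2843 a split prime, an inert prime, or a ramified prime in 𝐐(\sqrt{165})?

p splits

d = 165 ≡ 1 (mod 4), so O_K = ℤ[(1+√165)/2] and disc(K) = d = 165.
2843 ∤ 165, so 2843 is unramified.
(165/2843) = 165^1421 mod 2843 = 1, giving Legendre symbol 1.
(165/2843) = 1, so 2843 splits.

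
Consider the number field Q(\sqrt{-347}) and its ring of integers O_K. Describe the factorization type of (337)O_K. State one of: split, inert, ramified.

remains prime (inert)

-347 mod 4 = 1, hence disc K = -347 and O_K = ℤ[(1+√-347)/2].
337 ∤ -347, so 337 is unramified.
Legendre symbol by Euler's criterion: (-347/337) ≡ (-347)^168 ≡ 336 (mod 337), i.e. (-347/337) = -1.
d is a non-residue mod p, hence 337 remains inert in O_K.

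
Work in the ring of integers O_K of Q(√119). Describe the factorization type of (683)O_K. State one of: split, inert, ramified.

683 splits in O_K

119 mod 4 = 3, hence disc K = 4·119 = 476 and O_K = ℤ[√119].
Since gcd(683, 476) = 1 the prime 683 does not ramify.
Euler's criterion: 119^341 mod 683 = 1. Thus (119|683) = 1.
Legendre symbol 1 ⇒ 683 is split.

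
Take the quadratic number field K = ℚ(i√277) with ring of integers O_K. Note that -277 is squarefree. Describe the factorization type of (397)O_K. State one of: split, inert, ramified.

-277 mod 4 = 3, hence disc K = 4·(-277) = -1108 and O_K = ℤ[√-277].
Since gcd(397, -1108) = 1 the prime 397 does not ramify.
Legendre symbol by Euler's criterion: (-277/397) ≡ (-277)^198 ≡ 1 (mod 397), i.e. (-277/397) = 1.
(-277/397) = 1, so 397 splits.

split — (397) = 𝔭₁𝔭₂ with 𝔭₁ ≠ 𝔭₂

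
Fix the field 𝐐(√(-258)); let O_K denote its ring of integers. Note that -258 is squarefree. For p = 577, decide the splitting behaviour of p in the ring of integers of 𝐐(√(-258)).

inert — (577) stays prime in O_K

-258 mod 4 = 2, hence disc K = 4·(-258) = -1032 and O_K = ℤ[√-258].
Since gcd(577, -1032) = 1 the prime 577 does not ramify.
Compute (-258/577) via Euler: 319^((577-1)/2) mod 577 = 576, so (-258/577) = -1.
(-258/577) = -1, so 577 is inert.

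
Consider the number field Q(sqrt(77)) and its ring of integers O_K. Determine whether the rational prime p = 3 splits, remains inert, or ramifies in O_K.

Since 77 ≡ 1 mod 4, the ring of integers is ℤ[(1+√77)/2] with discriminant 77.
disc(K) = 77 is not divisible by 3; 3 is unramified.
Compute (77/3) via Euler: 2^((3-1)/2) mod 3 = 2, so (77/3) = -1.
Legendre symbol -1 ⇒ 3 is inert.

remains prime (inert)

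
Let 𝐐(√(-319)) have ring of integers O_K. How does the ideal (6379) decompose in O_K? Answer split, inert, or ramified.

inert — (6379) stays prime in O_K

Since -319 ≡ 1 mod 4, the ring of integers is ℤ[(1+√-319)/2] with discriminant -319.
disc(K) = -319 is not divisible by 6379; 6379 is unramified.
(-319/6379) = 6060^3189 mod 6379 = 6378, giving Legendre symbol -1.
Legendre symbol -1 ⇒ 6379 is inert.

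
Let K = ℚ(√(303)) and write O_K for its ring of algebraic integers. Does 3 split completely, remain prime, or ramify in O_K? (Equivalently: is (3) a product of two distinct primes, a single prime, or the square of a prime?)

ramifies in O_K

303 mod 4 = 3, hence disc K = 4·303 = 1212 and O_K = ℤ[√303].
3 divides disc(K) = 1212, so 3 ramifies.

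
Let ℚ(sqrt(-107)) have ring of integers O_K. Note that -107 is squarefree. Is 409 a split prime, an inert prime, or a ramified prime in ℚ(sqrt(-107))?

Since -107 ≡ 1 mod 4, the ring of integers is ℤ[(1+√-107)/2] with discriminant -107.
409 ∤ -107, so 409 is unramified.
(-107/409) = 302^204 mod 409 = 408, giving Legendre symbol -1.
d is a non-residue mod p, hence 409 remains inert in O_K.

409 remains inert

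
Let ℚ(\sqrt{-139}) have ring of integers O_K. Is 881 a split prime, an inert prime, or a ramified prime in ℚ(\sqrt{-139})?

p splits

-139 mod 4 = 1, hence disc K = -139 and O_K = ℤ[(1+√-139)/2].
Since gcd(881, -139) = 1 the prime 881 does not ramify.
Euler's criterion: (-139)^440 mod 881 = 1. Thus (-139|881) = 1.
Legendre symbol 1 ⇒ 881 is split.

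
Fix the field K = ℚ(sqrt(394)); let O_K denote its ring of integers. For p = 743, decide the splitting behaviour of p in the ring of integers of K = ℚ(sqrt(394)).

Since 394 ≢ 1 mod 4, the ring of integers is ℤ[√394] with discriminant 4·394 = 1576.
disc(K) = 1576 is not divisible by 743; 743 is unramified.
Compute (394/743) via Euler: 394^((743-1)/2) mod 743 = 742, so (394/743) = -1.
Legendre symbol -1 ⇒ 743 is inert.

inert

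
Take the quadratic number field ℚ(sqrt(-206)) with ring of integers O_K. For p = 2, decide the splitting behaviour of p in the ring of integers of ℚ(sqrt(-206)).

-206 mod 4 = 2, hence disc K = 4·(-206) = -824 and O_K = ℤ[√-206].
Ramification test: 2 | -824. The prime 2 ramifies in K.

p ramifies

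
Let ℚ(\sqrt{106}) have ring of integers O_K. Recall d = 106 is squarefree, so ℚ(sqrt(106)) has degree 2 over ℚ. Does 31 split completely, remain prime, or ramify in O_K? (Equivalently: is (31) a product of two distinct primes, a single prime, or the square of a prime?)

inert

d = 106 ≡ 2 (mod 4), so O_K = ℤ[√106] and disc(K) = 4d = 424.
31 ∤ 424, so 31 is unramified.
(106/31) = 13^15 mod 31 = 30, giving Legendre symbol -1.
(106/31) = -1, so 31 is inert.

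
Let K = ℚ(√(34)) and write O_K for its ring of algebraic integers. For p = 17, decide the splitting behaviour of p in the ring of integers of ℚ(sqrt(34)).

17 is ramified

34 mod 4 = 2, hence disc K = 4·34 = 136 and O_K = ℤ[√34].
17 divides disc(K) = 136, so 17 ramifies.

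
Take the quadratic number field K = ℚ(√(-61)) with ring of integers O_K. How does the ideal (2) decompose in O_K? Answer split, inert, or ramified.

d = -61 ≡ 3 (mod 4), so O_K = ℤ[√-61] and disc(K) = 4d = -244.
disc(K) = -244 = 2·(-122), so p = 2 is ramified.

ramified — (2) = 𝔭²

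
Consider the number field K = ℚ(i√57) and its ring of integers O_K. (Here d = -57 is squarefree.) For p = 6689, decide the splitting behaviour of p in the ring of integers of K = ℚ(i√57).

inert

d = -57 ≡ 3 (mod 4), so O_K = ℤ[√-57] and disc(K) = 4d = -228.
disc(K) = -228 is not divisible by 6689; 6689 is unramified.
Euler's criterion: (-57)^3344 mod 6689 = 6688. Thus (-57|6689) = -1.
d is a non-residue mod p, hence 6689 remains inert in O_K.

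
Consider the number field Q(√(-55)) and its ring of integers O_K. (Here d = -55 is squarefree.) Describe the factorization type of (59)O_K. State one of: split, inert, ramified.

split

-55 mod 4 = 1, hence disc K = -55 and O_K = ℤ[(1+√-55)/2].
59 ∤ -55, so 59 is unramified.
Legendre symbol by Euler's criterion: (-55/59) ≡ (-55)^29 ≡ 1 (mod 59), i.e. (-55/59) = 1.
Legendre symbol 1 ⇒ 59 is split.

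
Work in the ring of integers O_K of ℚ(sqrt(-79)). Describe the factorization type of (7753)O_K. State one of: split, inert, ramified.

7753 splits in O_K

d = -79 ≡ 1 (mod 4), so O_K = ℤ[(1+√-79)/2] and disc(K) = d = -79.
Since gcd(7753, -79) = 1 the prime 7753 does not ramify.
Compute (-79/7753) via Euler: 7674^((7753-1)/2) mod 7753 = 1, so (-79/7753) = 1.
(-79/7753) = 1, so 7753 splits.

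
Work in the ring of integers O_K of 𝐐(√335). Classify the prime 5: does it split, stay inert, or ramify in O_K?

ramified — (5) = 𝔭²

d = 335 ≡ 3 (mod 4), so O_K = ℤ[√335] and disc(K) = 4d = 1340.
disc(K) = 1340 = 5·268, so p = 5 is ramified.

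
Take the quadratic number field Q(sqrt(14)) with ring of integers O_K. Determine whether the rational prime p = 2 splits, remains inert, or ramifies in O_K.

d = 14 ≡ 2 (mod 4), so O_K = ℤ[√14] and disc(K) = 4d = 56.
2 divides disc(K) = 56, so 2 ramifies.

ramified — (2) = 𝔭²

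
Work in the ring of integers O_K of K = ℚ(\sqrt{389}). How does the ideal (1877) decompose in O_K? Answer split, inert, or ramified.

1877 splits in O_K

389 mod 4 = 1, hence disc K = 389 and O_K = ℤ[(1+√389)/2].
Since gcd(1877, 389) = 1 the prime 1877 does not ramify.
Legendre symbol by Euler's criterion: (389/1877) ≡ 389^938 ≡ 1 (mod 1877), i.e. (389/1877) = 1.
(389/1877) = 1, so 1877 splits.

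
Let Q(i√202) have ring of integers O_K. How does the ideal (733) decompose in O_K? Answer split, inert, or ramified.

733 splits in O_K

-202 mod 4 = 2, hence disc K = 4·(-202) = -808 and O_K = ℤ[√-202].
733 ∤ -808, so 733 is unramified.
Compute (-202/733) via Euler: 531^((733-1)/2) mod 733 = 1, so (-202/733) = 1.
(-202/733) = 1, so 733 splits.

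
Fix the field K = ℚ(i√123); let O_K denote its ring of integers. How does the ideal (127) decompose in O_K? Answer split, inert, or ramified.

-123 mod 4 = 1, hence disc K = -123 and O_K = ℤ[(1+√-123)/2].
127 ∤ -123, so 127 is unramified.
Legendre symbol by Euler's criterion: (-123/127) ≡ (-123)^63 ≡ 1 (mod 127), i.e. (-123/127) = 1.
(-123/127) = 1, so 127 splits.

split — (127) = 𝔭₁𝔭₂ with 𝔭₁ ≠ 𝔭₂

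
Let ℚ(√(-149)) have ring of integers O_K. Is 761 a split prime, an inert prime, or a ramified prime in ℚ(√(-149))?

d = -149 ≡ 3 (mod 4), so O_K = ℤ[√-149] and disc(K) = 4d = -596.
761 ∤ -596, so 761 is unramified.
(-149/761) = 612^380 mod 761 = 1, giving Legendre symbol 1.
Legendre symbol 1 ⇒ 761 is split.

761 splits in O_K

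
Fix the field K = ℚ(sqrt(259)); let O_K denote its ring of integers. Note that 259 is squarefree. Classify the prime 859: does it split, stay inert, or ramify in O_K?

d = 259 ≡ 3 (mod 4), so O_K = ℤ[√259] and disc(K) = 4d = 1036.
Since gcd(859, 1036) = 1 the prime 859 does not ramify.
Compute (259/859) via Euler: 259^((859-1)/2) mod 859 = 858, so (259/859) = -1.
d is a non-residue mod p, hence 859 remains inert in O_K.

remains prime (inert)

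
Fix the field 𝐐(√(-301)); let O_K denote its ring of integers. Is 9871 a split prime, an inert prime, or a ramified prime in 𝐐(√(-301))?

9871 remains inert

d = -301 ≡ 3 (mod 4), so O_K = ℤ[√-301] and disc(K) = 4d = -1204.
Since gcd(9871, -1204) = 1 the prime 9871 does not ramify.
Compute (-301/9871) via Euler: 9570^((9871-1)/2) mod 9871 = 9870, so (-301/9871) = -1.
(-301/9871) = -1, so 9871 is inert.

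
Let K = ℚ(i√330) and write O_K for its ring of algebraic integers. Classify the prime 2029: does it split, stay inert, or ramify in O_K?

2029 remains inert

-330 mod 4 = 2, hence disc K = 4·(-330) = -1320 and O_K = ℤ[√-330].
Since gcd(2029, -1320) = 1 the prime 2029 does not ramify.
(-330/2029) = 1699^1014 mod 2029 = 2028, giving Legendre symbol -1.
Legendre symbol -1 ⇒ 2029 is inert.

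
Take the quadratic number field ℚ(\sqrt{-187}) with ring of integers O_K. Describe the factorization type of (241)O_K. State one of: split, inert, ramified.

p splits

Since -187 ≡ 1 mod 4, the ring of integers is ℤ[(1+√-187)/2] with discriminant -187.
disc(K) = -187 is not divisible by 241; 241 is unramified.
(-187/241) = 54^120 mod 241 = 1, giving Legendre symbol 1.
Legendre symbol 1 ⇒ 241 is split.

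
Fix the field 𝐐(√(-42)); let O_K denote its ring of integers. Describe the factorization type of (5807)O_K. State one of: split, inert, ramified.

split — (5807) = 𝔭₁𝔭₂ with 𝔭₁ ≠ 𝔭₂

d = -42 ≡ 2 (mod 4), so O_K = ℤ[√-42] and disc(K) = 4d = -168.
disc(K) = -168 is not divisible by 5807; 5807 is unramified.
Legendre symbol by Euler's criterion: (-42/5807) ≡ (-42)^2903 ≡ 1 (mod 5807), i.e. (-42/5807) = 1.
d is a quadratic residue mod p, hence 5807 splits in O_K.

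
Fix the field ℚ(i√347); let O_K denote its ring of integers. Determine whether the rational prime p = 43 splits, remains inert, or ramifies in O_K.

-347 mod 4 = 1, hence disc K = -347 and O_K = ℤ[(1+√-347)/2].
43 ∤ -347, so 43 is unramified.
Compute (-347/43) via Euler: 40^((43-1)/2) mod 43 = 1, so (-347/43) = 1.
(-347/43) = 1, so 43 splits.

p splits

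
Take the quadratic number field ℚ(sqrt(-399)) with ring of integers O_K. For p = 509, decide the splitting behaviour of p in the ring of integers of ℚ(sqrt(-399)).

-399 mod 4 = 1, hence disc K = -399 and O_K = ℤ[(1+√-399)/2].
Since gcd(509, -399) = 1 the prime 509 does not ramify.
(-399/509) = 110^254 mod 509 = 508, giving Legendre symbol -1.
d is a non-residue mod p, hence 509 remains inert in O_K.

inert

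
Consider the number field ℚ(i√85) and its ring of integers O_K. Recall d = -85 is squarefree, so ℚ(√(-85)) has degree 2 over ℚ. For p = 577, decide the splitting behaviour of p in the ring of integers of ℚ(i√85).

-85 mod 4 = 3, hence disc K = 4·(-85) = -340 and O_K = ℤ[√-85].
577 ∤ -340, so 577 is unramified.
Legendre symbol by Euler's criterion: (-85/577) ≡ (-85)^288 ≡ 576 (mod 577), i.e. (-85/577) = -1.
Legendre symbol -1 ⇒ 577 is inert.

577 remains inert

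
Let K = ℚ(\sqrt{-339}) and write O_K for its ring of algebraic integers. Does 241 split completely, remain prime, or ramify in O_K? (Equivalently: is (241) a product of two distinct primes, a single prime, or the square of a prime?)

Since -339 ≡ 1 mod 4, the ring of integers is ℤ[(1+√-339)/2] with discriminant -339.
disc(K) = -339 is not divisible by 241; 241 is unramified.
Euler's criterion: (-339)^120 mod 241 = 1. Thus (-339|241) = 1.
(-339/241) = 1, so 241 splits.

241 splits in O_K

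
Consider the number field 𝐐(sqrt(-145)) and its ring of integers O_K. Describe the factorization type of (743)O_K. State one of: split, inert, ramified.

-145 mod 4 = 3, hence disc K = 4·(-145) = -580 and O_K = ℤ[√-145].
disc(K) = -580 is not divisible by 743; 743 is unramified.
(-145/743) = 598^371 mod 743 = 742, giving Legendre symbol -1.
(-145/743) = -1, so 743 is inert.

inert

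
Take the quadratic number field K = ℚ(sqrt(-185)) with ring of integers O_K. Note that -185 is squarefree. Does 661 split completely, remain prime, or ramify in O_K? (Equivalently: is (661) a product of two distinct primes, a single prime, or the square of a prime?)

661 remains inert

d = -185 ≡ 3 (mod 4), so O_K = ℤ[√-185] and disc(K) = 4d = -740.
661 ∤ -740, so 661 is unramified.
Compute (-185/661) via Euler: 476^((661-1)/2) mod 661 = 660, so (-185/661) = -1.
Legendre symbol -1 ⇒ 661 is inert.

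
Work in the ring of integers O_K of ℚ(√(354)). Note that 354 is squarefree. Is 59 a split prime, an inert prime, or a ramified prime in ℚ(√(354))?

d = 354 ≡ 2 (mod 4), so O_K = ℤ[√354] and disc(K) = 4d = 1416.
disc(K) = 1416 = 59·24, so p = 59 is ramified.

p ramifies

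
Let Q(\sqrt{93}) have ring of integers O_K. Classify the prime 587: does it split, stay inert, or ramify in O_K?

split

93 mod 4 = 1, hence disc K = 93 and O_K = ℤ[(1+√93)/2].
587 ∤ 93, so 587 is unramified.
Compute (93/587) via Euler: 93^((587-1)/2) mod 587 = 1, so (93/587) = 1.
d is a quadratic residue mod p, hence 587 splits in O_K.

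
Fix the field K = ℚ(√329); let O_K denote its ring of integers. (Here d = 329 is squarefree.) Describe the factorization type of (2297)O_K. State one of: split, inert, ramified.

2297 remains inert

329 mod 4 = 1, hence disc K = 329 and O_K = ℤ[(1+√329)/2].
Since gcd(2297, 329) = 1 the prime 2297 does not ramify.
Compute (329/2297) via Euler: 329^((2297-1)/2) mod 2297 = 2296, so (329/2297) = -1.
d is a non-residue mod p, hence 2297 remains inert in O_K.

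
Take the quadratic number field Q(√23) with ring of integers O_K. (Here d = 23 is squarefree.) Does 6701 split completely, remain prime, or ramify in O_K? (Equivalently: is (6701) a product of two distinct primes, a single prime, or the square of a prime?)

split — (6701) = 𝔭₁𝔭₂ with 𝔭₁ ≠ 𝔭₂

Since 23 ≢ 1 mod 4, the ring of integers is ℤ[√23] with discriminant 4·23 = 92.
6701 ∤ 92, so 6701 is unramified.
Compute (23/6701) via Euler: 23^((6701-1)/2) mod 6701 = 1, so (23/6701) = 1.
(23/6701) = 1, so 6701 splits.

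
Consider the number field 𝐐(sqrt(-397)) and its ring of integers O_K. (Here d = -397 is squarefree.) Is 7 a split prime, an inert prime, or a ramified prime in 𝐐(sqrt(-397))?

Since -397 ≢ 1 mod 4, the ring of integers is ℤ[√-397] with discriminant 4·(-397) = -1588.
disc(K) = -1588 is not divisible by 7; 7 is unramified.
Euler's criterion: (-397)^3 mod 7 = 1. Thus (-397|7) = 1.
Legendre symbol 1 ⇒ 7 is split.

split — (7) = 𝔭₁𝔭₂ with 𝔭₁ ≠ 𝔭₂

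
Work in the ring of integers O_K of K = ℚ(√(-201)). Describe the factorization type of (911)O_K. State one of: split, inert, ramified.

911 splits in O_K

d = -201 ≡ 3 (mod 4), so O_K = ℤ[√-201] and disc(K) = 4d = -804.
911 ∤ -804, so 911 is unramified.
Euler's criterion: (-201)^455 mod 911 = 1. Thus (-201|911) = 1.
d is a quadratic residue mod p, hence 911 splits in O_K.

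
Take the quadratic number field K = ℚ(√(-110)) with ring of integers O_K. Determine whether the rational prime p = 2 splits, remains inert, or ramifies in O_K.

-110 mod 4 = 2, hence disc K = 4·(-110) = -440 and O_K = ℤ[√-110].
2 divides disc(K) = -440, so 2 ramifies.

2 is ramified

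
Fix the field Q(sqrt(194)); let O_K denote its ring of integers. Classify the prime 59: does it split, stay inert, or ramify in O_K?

Since 194 ≢ 1 mod 4, the ring of integers is ℤ[√194] with discriminant 4·194 = 776.
Since gcd(59, 776) = 1 the prime 59 does not ramify.
Legendre symbol by Euler's criterion: (194/59) ≡ 194^29 ≡ 1 (mod 59), i.e. (194/59) = 1.
(194/59) = 1, so 59 splits.

p splits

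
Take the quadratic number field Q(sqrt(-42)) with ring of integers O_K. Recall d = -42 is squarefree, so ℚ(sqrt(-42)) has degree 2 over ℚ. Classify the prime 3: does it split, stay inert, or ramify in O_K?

d = -42 ≡ 2 (mod 4), so O_K = ℤ[√-42] and disc(K) = 4d = -168.
disc(K) = -168 = 3·(-56), so p = 3 is ramified.

p ramifies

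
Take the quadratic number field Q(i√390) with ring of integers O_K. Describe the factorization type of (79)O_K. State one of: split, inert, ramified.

79 splits in O_K

Since -390 ≢ 1 mod 4, the ring of integers is ℤ[√-390] with discriminant 4·(-390) = -1560.
Since gcd(79, -1560) = 1 the prime 79 does not ramify.
Legendre symbol by Euler's criterion: (-390/79) ≡ (-390)^39 ≡ 1 (mod 79), i.e. (-390/79) = 1.
(-390/79) = 1, so 79 splits.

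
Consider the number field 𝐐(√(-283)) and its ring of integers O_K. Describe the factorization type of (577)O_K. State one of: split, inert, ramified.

-283 mod 4 = 1, hence disc K = -283 and O_K = ℤ[(1+√-283)/2].
577 ∤ -283, so 577 is unramified.
Legendre symbol by Euler's criterion: (-283/577) ≡ (-283)^288 ≡ 1 (mod 577), i.e. (-283/577) = 1.
(-283/577) = 1, so 577 splits.

split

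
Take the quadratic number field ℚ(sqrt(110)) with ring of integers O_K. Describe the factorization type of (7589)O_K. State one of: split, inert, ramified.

p splits

d = 110 ≡ 2 (mod 4), so O_K = ℤ[√110] and disc(K) = 4d = 440.
Since gcd(7589, 440) = 1 the prime 7589 does not ramify.
Legendre symbol by Euler's criterion: (110/7589) ≡ 110^3794 ≡ 1 (mod 7589), i.e. (110/7589) = 1.
(110/7589) = 1, so 7589 splits.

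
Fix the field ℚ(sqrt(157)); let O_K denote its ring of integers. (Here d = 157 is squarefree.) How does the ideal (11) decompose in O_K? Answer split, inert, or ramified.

splits completely

Since 157 ≡ 1 mod 4, the ring of integers is ℤ[(1+√157)/2] with discriminant 157.
11 ∤ 157, so 11 is unramified.
(157/11) = 3^5 mod 11 = 1, giving Legendre symbol 1.
Legendre symbol 1 ⇒ 11 is split.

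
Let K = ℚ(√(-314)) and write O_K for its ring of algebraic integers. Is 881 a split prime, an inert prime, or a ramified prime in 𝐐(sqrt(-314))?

p is inert

d = -314 ≡ 2 (mod 4), so O_K = ℤ[√-314] and disc(K) = 4d = -1256.
disc(K) = -1256 is not divisible by 881; 881 is unramified.
Legendre symbol by Euler's criterion: (-314/881) ≡ (-314)^440 ≡ 880 (mod 881), i.e. (-314/881) = -1.
(-314/881) = -1, so 881 is inert.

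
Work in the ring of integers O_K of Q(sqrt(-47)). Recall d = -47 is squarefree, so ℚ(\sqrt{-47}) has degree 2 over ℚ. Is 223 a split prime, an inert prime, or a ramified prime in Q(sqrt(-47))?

inert

-47 mod 4 = 1, hence disc K = -47 and O_K = ℤ[(1+√-47)/2].
disc(K) = -47 is not divisible by 223; 223 is unramified.
(-47/223) = 176^111 mod 223 = 222, giving Legendre symbol -1.
d is a non-residue mod p, hence 223 remains inert in O_K.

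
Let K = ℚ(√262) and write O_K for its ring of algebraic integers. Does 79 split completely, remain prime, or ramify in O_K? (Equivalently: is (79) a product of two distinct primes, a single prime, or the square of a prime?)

Since 262 ≢ 1 mod 4, the ring of integers is ℤ[√262] with discriminant 4·262 = 1048.
Since gcd(79, 1048) = 1 the prime 79 does not ramify.
Legendre symbol by Euler's criterion: (262/79) ≡ 262^39 ≡ 1 (mod 79), i.e. (262/79) = 1.
d is a quadratic residue mod p, hence 79 splits in O_K.

split — (79) = 𝔭₁𝔭₂ with 𝔭₁ ≠ 𝔭₂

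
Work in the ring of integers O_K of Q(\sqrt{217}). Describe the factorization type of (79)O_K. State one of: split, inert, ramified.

217 mod 4 = 1, hence disc K = 217 and O_K = ℤ[(1+√217)/2].
disc(K) = 217 is not divisible by 79; 79 is unramified.
Legendre symbol by Euler's criterion: (217/79) ≡ 217^39 ≡ 78 (mod 79), i.e. (217/79) = -1.
Legendre symbol -1 ⇒ 79 is inert.

inert — (79) stays prime in O_K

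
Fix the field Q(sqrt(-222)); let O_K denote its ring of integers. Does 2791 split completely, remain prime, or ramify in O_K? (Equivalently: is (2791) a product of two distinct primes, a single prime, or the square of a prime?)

Since -222 ≢ 1 mod 4, the ring of integers is ℤ[√-222] with discriminant 4·(-222) = -888.
2791 ∤ -888, so 2791 is unramified.
Euler's criterion: (-222)^1395 mod 2791 = 1. Thus (-222|2791) = 1.
Legendre symbol 1 ⇒ 2791 is split.

split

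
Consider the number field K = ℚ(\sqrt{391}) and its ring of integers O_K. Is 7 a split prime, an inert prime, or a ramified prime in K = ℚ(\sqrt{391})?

7 remains inert

d = 391 ≡ 3 (mod 4), so O_K = ℤ[√391] and disc(K) = 4d = 1564.
disc(K) = 1564 is not divisible by 7; 7 is unramified.
Compute (391/7) via Euler: 6^((7-1)/2) mod 7 = 6, so (391/7) = -1.
Legendre symbol -1 ⇒ 7 is inert.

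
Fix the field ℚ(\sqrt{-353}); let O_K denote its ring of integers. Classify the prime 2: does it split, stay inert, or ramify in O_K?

ramified

Since -353 ≢ 1 mod 4, the ring of integers is ℤ[√-353] with discriminant 4·(-353) = -1412.
2 divides disc(K) = -1412, so 2 ramifies.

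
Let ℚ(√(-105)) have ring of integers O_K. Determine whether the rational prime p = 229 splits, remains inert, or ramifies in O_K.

inert

Since -105 ≢ 1 mod 4, the ring of integers is ℤ[√-105] with discriminant 4·(-105) = -420.
229 ∤ -420, so 229 is unramified.
(-105/229) = 124^114 mod 229 = 228, giving Legendre symbol -1.
Legendre symbol -1 ⇒ 229 is inert.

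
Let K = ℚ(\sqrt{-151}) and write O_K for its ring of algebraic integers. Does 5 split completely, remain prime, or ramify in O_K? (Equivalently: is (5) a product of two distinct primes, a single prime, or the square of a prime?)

d = -151 ≡ 1 (mod 4), so O_K = ℤ[(1+√-151)/2] and disc(K) = d = -151.
Since gcd(5, -151) = 1 the prime 5 does not ramify.
Compute (-151/5) via Euler: 4^((5-1)/2) mod 5 = 1, so (-151/5) = 1.
Legendre symbol 1 ⇒ 5 is split.

splits completely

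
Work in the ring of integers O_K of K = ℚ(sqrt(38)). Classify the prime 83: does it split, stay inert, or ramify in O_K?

d = 38 ≡ 2 (mod 4), so O_K = ℤ[√38] and disc(K) = 4d = 152.
83 ∤ 152, so 83 is unramified.
Legendre symbol by Euler's criterion: (38/83) ≡ 38^41 ≡ 1 (mod 83), i.e. (38/83) = 1.
d is a quadratic residue mod p, hence 83 splits in O_K.

split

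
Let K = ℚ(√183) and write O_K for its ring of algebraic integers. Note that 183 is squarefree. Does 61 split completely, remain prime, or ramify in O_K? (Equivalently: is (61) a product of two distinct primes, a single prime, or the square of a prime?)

Since 183 ≢ 1 mod 4, the ring of integers is ℤ[√183] with discriminant 4·183 = 732.
Ramification test: 61 | 732. The prime 61 ramifies in K.

ramified — (61) = 𝔭²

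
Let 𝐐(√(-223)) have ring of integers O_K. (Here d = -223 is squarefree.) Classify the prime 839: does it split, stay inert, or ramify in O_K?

Since -223 ≡ 1 mod 4, the ring of integers is ℤ[(1+√-223)/2] with discriminant -223.
Since gcd(839, -223) = 1 the prime 839 does not ramify.
(-223/839) = 616^419 mod 839 = 838, giving Legendre symbol -1.
(-223/839) = -1, so 839 is inert.

remains prime (inert)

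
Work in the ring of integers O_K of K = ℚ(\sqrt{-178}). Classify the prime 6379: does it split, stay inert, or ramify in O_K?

6379 remains inert

-178 mod 4 = 2, hence disc K = 4·(-178) = -712 and O_K = ℤ[√-178].
Since gcd(6379, -712) = 1 the prime 6379 does not ramify.
(-178/6379) = 6201^3189 mod 6379 = 6378, giving Legendre symbol -1.
d is a non-residue mod p, hence 6379 remains inert in O_K.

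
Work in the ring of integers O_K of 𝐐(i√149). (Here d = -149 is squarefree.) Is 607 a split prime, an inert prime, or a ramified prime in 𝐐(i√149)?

split

d = -149 ≡ 3 (mod 4), so O_K = ℤ[√-149] and disc(K) = 4d = -596.
disc(K) = -596 is not divisible by 607; 607 is unramified.
Compute (-149/607) via Euler: 458^((607-1)/2) mod 607 = 1, so (-149/607) = 1.
d is a quadratic residue mod p, hence 607 splits in O_K.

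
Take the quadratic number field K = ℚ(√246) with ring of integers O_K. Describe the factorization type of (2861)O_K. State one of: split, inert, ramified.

split — (2861) = 𝔭₁𝔭₂ with 𝔭₁ ≠ 𝔭₂

Since 246 ≢ 1 mod 4, the ring of integers is ℤ[√246] with discriminant 4·246 = 984.
Since gcd(2861, 984) = 1 the prime 2861 does not ramify.
Legendre symbol by Euler's criterion: (246/2861) ≡ 246^1430 ≡ 1 (mod 2861), i.e. (246/2861) = 1.
d is a quadratic residue mod p, hence 2861 splits in O_K.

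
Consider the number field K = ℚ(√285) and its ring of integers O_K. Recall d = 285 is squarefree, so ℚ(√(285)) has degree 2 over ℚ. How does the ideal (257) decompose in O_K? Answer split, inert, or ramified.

Since 285 ≡ 1 mod 4, the ring of integers is ℤ[(1+√285)/2] with discriminant 285.
Since gcd(257, 285) = 1 the prime 257 does not ramify.
Euler's criterion: 285^128 mod 257 = 256. Thus (285|257) = -1.
(285/257) = -1, so 257 is inert.

inert — (257) stays prime in O_K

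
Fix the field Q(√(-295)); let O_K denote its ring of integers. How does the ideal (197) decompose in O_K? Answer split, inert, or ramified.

inert

Since -295 ≡ 1 mod 4, the ring of integers is ℤ[(1+√-295)/2] with discriminant -295.
Since gcd(197, -295) = 1 the prime 197 does not ramify.
Compute (-295/197) via Euler: 99^((197-1)/2) mod 197 = 196, so (-295/197) = -1.
(-295/197) = -1, so 197 is inert.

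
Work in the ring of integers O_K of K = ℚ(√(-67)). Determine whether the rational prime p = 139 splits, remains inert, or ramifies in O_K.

Since -67 ≡ 1 mod 4, the ring of integers is ℤ[(1+√-67)/2] with discriminant -67.
139 ∤ -67, so 139 is unramified.
Legendre symbol by Euler's criterion: (-67/139) ≡ (-67)^69 ≡ 138 (mod 139), i.e. (-67/139) = -1.
d is a non-residue mod p, hence 139 remains inert in O_K.

inert — (139) stays prime in O_K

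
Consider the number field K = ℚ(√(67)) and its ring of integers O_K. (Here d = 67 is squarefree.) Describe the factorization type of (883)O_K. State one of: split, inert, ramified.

split

Since 67 ≢ 1 mod 4, the ring of integers is ℤ[√67] with discriminant 4·67 = 268.
disc(K) = 268 is not divisible by 883; 883 is unramified.
(67/883) = 67^441 mod 883 = 1, giving Legendre symbol 1.
d is a quadratic residue mod p, hence 883 splits in O_K.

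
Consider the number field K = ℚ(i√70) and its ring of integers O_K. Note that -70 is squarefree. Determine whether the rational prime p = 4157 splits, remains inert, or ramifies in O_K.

-70 mod 4 = 2, hence disc K = 4·(-70) = -280 and O_K = ℤ[√-70].
4157 ∤ -280, so 4157 is unramified.
Legendre symbol by Euler's criterion: (-70/4157) ≡ (-70)^2078 ≡ 4156 (mod 4157), i.e. (-70/4157) = -1.
d is a non-residue mod p, hence 4157 remains inert in O_K.

p is inert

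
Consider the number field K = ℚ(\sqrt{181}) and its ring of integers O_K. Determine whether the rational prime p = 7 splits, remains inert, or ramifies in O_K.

Since 181 ≡ 1 mod 4, the ring of integers is ℤ[(1+√181)/2] with discriminant 181.
disc(K) = 181 is not divisible by 7; 7 is unramified.
Euler's criterion: 181^3 mod 7 = 6. Thus (181|7) = -1.
Legendre symbol -1 ⇒ 7 is inert.

remains prime (inert)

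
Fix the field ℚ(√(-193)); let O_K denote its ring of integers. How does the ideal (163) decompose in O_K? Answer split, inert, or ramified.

splits completely

d = -193 ≡ 3 (mod 4), so O_K = ℤ[√-193] and disc(K) = 4d = -772.
Since gcd(163, -772) = 1 the prime 163 does not ramify.
Legendre symbol by Euler's criterion: (-193/163) ≡ (-193)^81 ≡ 1 (mod 163), i.e. (-193/163) = 1.
(-193/163) = 1, so 163 splits.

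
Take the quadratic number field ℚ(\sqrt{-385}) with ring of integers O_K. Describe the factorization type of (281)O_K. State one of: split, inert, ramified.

inert

Since -385 ≢ 1 mod 4, the ring of integers is ℤ[√-385] with discriminant 4·(-385) = -1540.
281 ∤ -1540, so 281 is unramified.
(-385/281) = 177^140 mod 281 = 280, giving Legendre symbol -1.
(-385/281) = -1, so 281 is inert.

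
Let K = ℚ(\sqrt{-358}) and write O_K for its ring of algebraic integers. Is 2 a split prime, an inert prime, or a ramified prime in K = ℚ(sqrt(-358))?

ramified — (2) = 𝔭²

d = -358 ≡ 2 (mod 4), so O_K = ℤ[√-358] and disc(K) = 4d = -1432.
disc(K) = -1432 = 2·(-716), so p = 2 is ramified.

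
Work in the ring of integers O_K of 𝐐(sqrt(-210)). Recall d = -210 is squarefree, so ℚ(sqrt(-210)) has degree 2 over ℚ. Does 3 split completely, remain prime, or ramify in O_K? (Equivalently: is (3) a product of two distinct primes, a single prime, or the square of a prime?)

d = -210 ≡ 2 (mod 4), so O_K = ℤ[√-210] and disc(K) = 4d = -840.
Ramification test: 3 | -840. The prime 3 ramifies in K.

ramified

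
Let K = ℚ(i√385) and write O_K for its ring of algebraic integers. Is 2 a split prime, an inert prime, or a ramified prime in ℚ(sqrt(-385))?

p ramifies

-385 mod 4 = 3, hence disc K = 4·(-385) = -1540 and O_K = ℤ[√-385].
Ramification test: 2 | -1540. The prime 2 ramifies in K.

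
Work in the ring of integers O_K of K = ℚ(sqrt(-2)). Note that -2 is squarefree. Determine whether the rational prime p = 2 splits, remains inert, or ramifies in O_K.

d = -2 ≡ 2 (mod 4), so O_K = ℤ[√-2] and disc(K) = 4d = -8.
Ramification test: 2 | -8. The prime 2 ramifies in K.

2 is ramified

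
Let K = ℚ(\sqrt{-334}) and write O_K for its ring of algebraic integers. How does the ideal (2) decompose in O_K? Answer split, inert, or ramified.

Since -334 ≢ 1 mod 4, the ring of integers is ℤ[√-334] with discriminant 4·(-334) = -1336.
Ramification test: 2 | -1336. The prime 2 ramifies in K.

2 is ramified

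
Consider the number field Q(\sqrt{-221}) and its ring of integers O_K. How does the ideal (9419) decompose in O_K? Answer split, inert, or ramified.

p splits

d = -221 ≡ 3 (mod 4), so O_K = ℤ[√-221] and disc(K) = 4d = -884.
Since gcd(9419, -884) = 1 the prime 9419 does not ramify.
Compute (-221/9419) via Euler: 9198^((9419-1)/2) mod 9419 = 1, so (-221/9419) = 1.
Legendre symbol 1 ⇒ 9419 is split.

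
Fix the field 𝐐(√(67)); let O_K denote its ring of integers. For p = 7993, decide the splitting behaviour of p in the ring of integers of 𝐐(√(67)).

67 mod 4 = 3, hence disc K = 4·67 = 268 and O_K = ℤ[√67].
Since gcd(7993, 268) = 1 the prime 7993 does not ramify.
Compute (67/7993) via Euler: 67^((7993-1)/2) mod 7993 = 7992, so (67/7993) = -1.
Legendre symbol -1 ⇒ 7993 is inert.

inert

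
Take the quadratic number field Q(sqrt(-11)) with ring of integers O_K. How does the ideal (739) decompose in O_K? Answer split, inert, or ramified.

-11 mod 4 = 1, hence disc K = -11 and O_K = ℤ[(1+√-11)/2].
739 ∤ -11, so 739 is unramified.
Euler's criterion: (-11)^369 mod 739 = 738. Thus (-11|739) = -1.
Legendre symbol -1 ⇒ 739 is inert.

739 remains inert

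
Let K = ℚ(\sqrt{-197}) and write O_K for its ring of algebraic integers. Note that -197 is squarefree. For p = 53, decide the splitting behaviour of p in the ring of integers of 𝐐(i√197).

splits completely

Since -197 ≢ 1 mod 4, the ring of integers is ℤ[√-197] with discriminant 4·(-197) = -788.
Since gcd(53, -788) = 1 the prime 53 does not ramify.
Compute (-197/53) via Euler: 15^((53-1)/2) mod 53 = 1, so (-197/53) = 1.
(-197/53) = 1, so 53 splits.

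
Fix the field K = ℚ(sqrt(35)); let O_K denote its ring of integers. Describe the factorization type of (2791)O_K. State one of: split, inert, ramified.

2791 splits in O_K

35 mod 4 = 3, hence disc K = 4·35 = 140 and O_K = ℤ[√35].
Since gcd(2791, 140) = 1 the prime 2791 does not ramify.
(35/2791) = 35^1395 mod 2791 = 1, giving Legendre symbol 1.
(35/2791) = 1, so 2791 splits.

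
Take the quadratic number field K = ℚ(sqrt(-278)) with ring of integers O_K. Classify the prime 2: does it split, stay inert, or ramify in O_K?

2 is ramified

-278 mod 4 = 2, hence disc K = 4·(-278) = -1112 and O_K = ℤ[√-278].
2 divides disc(K) = -1112, so 2 ramifies.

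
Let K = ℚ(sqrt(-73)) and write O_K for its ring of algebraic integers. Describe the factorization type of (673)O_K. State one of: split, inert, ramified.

Since -73 ≢ 1 mod 4, the ring of integers is ℤ[√-73] with discriminant 4·(-73) = -292.
673 ∤ -292, so 673 is unramified.
Euler's criterion: (-73)^336 mod 673 = 1. Thus (-73|673) = 1.
(-73/673) = 1, so 673 splits.

p splits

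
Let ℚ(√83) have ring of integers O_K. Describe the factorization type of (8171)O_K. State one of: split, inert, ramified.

Since 83 ≢ 1 mod 4, the ring of integers is ℤ[√83] with discriminant 4·83 = 332.
8171 ∤ 332, so 8171 is unramified.
Euler's criterion: 83^4085 mod 8171 = 8170. Thus (83|8171) = -1.
(83/8171) = -1, so 8171 is inert.

inert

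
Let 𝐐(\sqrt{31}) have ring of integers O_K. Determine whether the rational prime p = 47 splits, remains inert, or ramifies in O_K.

inert — (47) stays prime in O_K

31 mod 4 = 3, hence disc K = 4·31 = 124 and O_K = ℤ[√31].
47 ∤ 124, so 47 is unramified.
Compute (31/47) via Euler: 31^((47-1)/2) mod 47 = 46, so (31/47) = -1.
(31/47) = -1, so 47 is inert.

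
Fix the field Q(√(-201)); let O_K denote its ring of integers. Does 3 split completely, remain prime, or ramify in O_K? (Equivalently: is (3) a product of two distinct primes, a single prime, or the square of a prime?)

Since -201 ≢ 1 mod 4, the ring of integers is ℤ[√-201] with discriminant 4·(-201) = -804.
disc(K) = -804 = 3·(-268), so p = 3 is ramified.

ramifies in O_K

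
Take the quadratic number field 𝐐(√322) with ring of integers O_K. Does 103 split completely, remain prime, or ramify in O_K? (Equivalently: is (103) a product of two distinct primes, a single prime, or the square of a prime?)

Since 322 ≢ 1 mod 4, the ring of integers is ℤ[√322] with discriminant 4·322 = 1288.
disc(K) = 1288 is not divisible by 103; 103 is unramified.
Compute (322/103) via Euler: 13^((103-1)/2) mod 103 = 1, so (322/103) = 1.
(322/103) = 1, so 103 splits.

103 splits in O_K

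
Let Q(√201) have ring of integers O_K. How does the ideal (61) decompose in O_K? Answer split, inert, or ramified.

201 mod 4 = 1, hence disc K = 201 and O_K = ℤ[(1+√201)/2].
61 ∤ 201, so 61 is unramified.
Compute (201/61) via Euler: 18^((61-1)/2) mod 61 = 60, so (201/61) = -1.
d is a non-residue mod p, hence 61 remains inert in O_K.

p is inert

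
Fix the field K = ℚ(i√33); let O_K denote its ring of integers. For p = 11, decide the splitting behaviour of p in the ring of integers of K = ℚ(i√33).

ramified — (11) = 𝔭²

-33 mod 4 = 3, hence disc K = 4·(-33) = -132 and O_K = ℤ[√-33].
Ramification test: 11 | -132. The prime 11 ramifies in K.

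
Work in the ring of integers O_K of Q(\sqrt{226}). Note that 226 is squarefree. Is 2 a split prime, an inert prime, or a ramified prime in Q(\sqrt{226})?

226 mod 4 = 2, hence disc K = 4·226 = 904 and O_K = ℤ[√226].
Ramification test: 2 | 904. The prime 2 ramifies in K.

2 is ramified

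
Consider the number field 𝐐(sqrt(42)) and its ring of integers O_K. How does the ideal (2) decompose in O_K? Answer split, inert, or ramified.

42 mod 4 = 2, hence disc K = 4·42 = 168 and O_K = ℤ[√42].
Ramification test: 2 | 168. The prime 2 ramifies in K.

p ramifies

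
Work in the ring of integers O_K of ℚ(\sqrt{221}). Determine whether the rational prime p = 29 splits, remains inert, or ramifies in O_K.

Since 221 ≡ 1 mod 4, the ring of integers is ℤ[(1+√221)/2] with discriminant 221.
29 ∤ 221, so 29 is unramified.
Euler's criterion: 221^14 mod 29 = 28. Thus (221|29) = -1.
Legendre symbol -1 ⇒ 29 is inert.

inert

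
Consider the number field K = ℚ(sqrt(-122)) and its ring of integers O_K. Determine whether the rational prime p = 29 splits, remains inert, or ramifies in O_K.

p splits

-122 mod 4 = 2, hence disc K = 4·(-122) = -488 and O_K = ℤ[√-122].
29 ∤ -488, so 29 is unramified.
Legendre symbol by Euler's criterion: (-122/29) ≡ (-122)^14 ≡ 1 (mod 29), i.e. (-122/29) = 1.
d is a quadratic residue mod p, hence 29 splits in O_K.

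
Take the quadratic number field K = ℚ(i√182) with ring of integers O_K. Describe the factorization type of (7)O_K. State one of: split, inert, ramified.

p ramifies

-182 mod 4 = 2, hence disc K = 4·(-182) = -728 and O_K = ℤ[√-182].
7 divides disc(K) = -728, so 7 ramifies.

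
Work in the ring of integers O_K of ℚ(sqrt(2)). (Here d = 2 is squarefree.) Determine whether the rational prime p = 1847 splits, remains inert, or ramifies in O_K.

1847 splits in O_K

Since 2 ≢ 1 mod 4, the ring of integers is ℤ[√2] with discriminant 4·2 = 8.
Since gcd(1847, 8) = 1 the prime 1847 does not ramify.
Compute (2/1847) via Euler: 2^((1847-1)/2) mod 1847 = 1, so (2/1847) = 1.
(2/1847) = 1, so 1847 splits.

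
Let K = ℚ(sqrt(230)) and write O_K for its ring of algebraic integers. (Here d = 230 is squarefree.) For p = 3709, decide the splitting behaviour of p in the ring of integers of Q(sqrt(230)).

230 mod 4 = 2, hence disc K = 4·230 = 920 and O_K = ℤ[√230].
3709 ∤ 920, so 3709 is unramified.
Compute (230/3709) via Euler: 230^((3709-1)/2) mod 3709 = 3708, so (230/3709) = -1.
(230/3709) = -1, so 3709 is inert.

inert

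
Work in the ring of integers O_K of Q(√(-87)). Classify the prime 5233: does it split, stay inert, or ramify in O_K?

d = -87 ≡ 1 (mod 4), so O_K = ℤ[(1+√-87)/2] and disc(K) = d = -87.
disc(K) = -87 is not divisible by 5233; 5233 is unramified.
Euler's criterion: (-87)^2616 mod 5233 = 1. Thus (-87|5233) = 1.
Legendre symbol 1 ⇒ 5233 is split.

split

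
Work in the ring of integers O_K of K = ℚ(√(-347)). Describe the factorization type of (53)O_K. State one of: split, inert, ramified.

-347 mod 4 = 1, hence disc K = -347 and O_K = ℤ[(1+√-347)/2].
53 ∤ -347, so 53 is unramified.
Compute (-347/53) via Euler: 24^((53-1)/2) mod 53 = 1, so (-347/53) = 1.
d is a quadratic residue mod p, hence 53 splits in O_K.

split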